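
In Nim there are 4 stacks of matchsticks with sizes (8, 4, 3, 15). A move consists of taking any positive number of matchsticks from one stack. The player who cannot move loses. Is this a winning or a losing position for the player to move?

Losing position

Bitwise XOR of the heap sizes:
  1000  (8)
  0100  (4)
  0011  (3)
  1111  (15)
  ----
  0000  (0)
The nim-sum is 0, so this is a P-position: the player to move is in a losing position under optimal play.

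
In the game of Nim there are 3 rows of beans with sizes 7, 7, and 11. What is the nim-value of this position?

11

Compute the nim-sum pairwise:
7 ^ 7 = 0
0 ^ 11 = 11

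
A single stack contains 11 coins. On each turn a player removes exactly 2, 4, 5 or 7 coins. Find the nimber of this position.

1

Compute g(0), g(1), … for moves {2, 4, 5, 7}:
k:     0  1  2  3  4  5  6  7  8  9 10 11
g(k):  0  0  1  1  2  2  3  3  4  0  0  1
So g(11) = 1.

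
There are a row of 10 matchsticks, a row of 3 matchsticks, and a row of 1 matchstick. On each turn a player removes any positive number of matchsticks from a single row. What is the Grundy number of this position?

8

Compute the nim-sum pairwise:
10 XOR 3 = 9
9 XOR 1 = 8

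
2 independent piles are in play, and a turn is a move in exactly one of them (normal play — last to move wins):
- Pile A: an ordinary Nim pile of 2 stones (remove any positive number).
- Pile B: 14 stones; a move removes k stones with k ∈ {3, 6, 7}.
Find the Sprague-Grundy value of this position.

3

Pile A is a plain Nim pile of size 2, so its Grundy value is 2.
Build the Grundy sequence for pile B with g(k) = mex{g(k−s) : s ∈ {3, 6, 7}, s ≤ k}:
g(0) = mex{} = 0
g(1) = mex{} = 0
g(2) = mex{} = 0
g(3) = mex{0} = 1
g(4) = mex{0} = 1
g(5) = mex{0} = 1
g(6) = mex{0,1} = 2
g(7) = mex{0,1} = 2
g(8) = mex{0,1} = 2
g(9) = mex{0,1,2} = 3
g(10) = mex{1,2} = 0
g(11) = mex{1,2} = 0
g(12) = mex{1,2,3} = 0
g(13) = mex{0,2} = 1
g(14) = mex{0,2} = 1
So g(14) = 1.
By the Sprague-Grundy theorem, the Grundy value of a sum of independent games is the XOR of the component values.
Combined value = 2 XOR 1 = 3.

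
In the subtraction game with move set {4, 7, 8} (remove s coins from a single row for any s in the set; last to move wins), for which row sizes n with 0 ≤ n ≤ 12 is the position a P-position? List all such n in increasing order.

Build the Grundy sequence with g(k) = mex{g(k−s) : s ∈ {4, 7, 8}, s ≤ k}:
g(0) = mex{} = 0
g(1) = mex{} = 0
g(2) = mex{} = 0
g(3) = mex{} = 0
g(4) = mex{0} = 1
g(5) = mex{0} = 1
g(6) = mex{0} = 1
g(7) = mex{0} = 1
g(8) = mex{0,1} = 2
g(9) = mex{0,1} = 2
g(10) = mex{0,1} = 2
g(11) = mex{0,1} = 2
g(12) = mex{1,2} = 0
The P-positions (g = 0) in 0..12 are 0, 1, 2, 3, 12.

0, 1, 2, 3, 12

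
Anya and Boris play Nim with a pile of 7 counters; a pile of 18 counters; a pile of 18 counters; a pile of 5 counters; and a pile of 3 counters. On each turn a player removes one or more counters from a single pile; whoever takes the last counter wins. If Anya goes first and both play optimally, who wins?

Compute the nim-sum pairwise:
7 ⊕ 18 = 21
21 ⊕ 18 = 7
7 ⊕ 5 = 2
2 ⊕ 3 = 1
The nim-sum is 1 ≠ 0, so this is an N-position: the player to move can win; Anya has a winning move.

Anya wins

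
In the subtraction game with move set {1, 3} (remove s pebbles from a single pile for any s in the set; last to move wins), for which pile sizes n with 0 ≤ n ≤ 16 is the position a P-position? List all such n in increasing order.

0, 2, 4, 6, 8, 10, 12, 14, 16

Build the Grundy sequence with g(k) = mex{g(k−s) : s ∈ {1, 3}, s ≤ k}:
k:     0  1  2  3  4  5  6  7  8  9 10 11 12 13 14 15 16
g(k):  0  1  0  1  0  1  0  1  0  1  0  1  0  1  0  1  0
The P-positions (g = 0) in 0..16 are 0, 2, 4, 6, 8, 10, 12, 14, 16.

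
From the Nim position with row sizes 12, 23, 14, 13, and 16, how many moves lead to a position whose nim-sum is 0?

3

Bitwise XOR of the heap sizes:
  01100  (12)
  10111  (23)
  01110  (14)
  01101  (13)
  10000  (16)
  -----
  01000  (8)
The overall nim-sum is X = 8. A row of size p has a winning move iff p XOR X < p (reduce it to p XOR X).
  12: 12 XOR 8 = 4 < 12 — winning move (to 4).
  23: 23 XOR 8 = 31 ≥ 23 — no move.
  14: 14 XOR 8 = 6 < 14 — winning move (to 6).
  13: 13 XOR 8 = 5 < 13 — winning move (to 5).
  16: 16 XOR 8 = 24 ≥ 16 — no move.
That gives 3 winning moves.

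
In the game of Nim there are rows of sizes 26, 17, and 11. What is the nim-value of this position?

0

Compute the nim-sum pairwise:
26 XOR 17 = 11
11 XOR 11 = 0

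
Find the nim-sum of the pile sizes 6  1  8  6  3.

10

Compute the nim-sum pairwise:
6 ^ 1 = 7
7 ^ 8 = 15
15 ^ 6 = 9
9 ^ 3 = 10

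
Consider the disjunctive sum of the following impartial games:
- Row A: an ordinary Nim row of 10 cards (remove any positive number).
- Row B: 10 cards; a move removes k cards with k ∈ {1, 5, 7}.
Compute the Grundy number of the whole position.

10

Row A is a plain Nim row of size 10, so its Grundy value is 10.
Build the Grundy sequence for row B with g(k) = mex{g(k−s) : s ∈ {1, 5, 7}, s ≤ k}:
k:     0  1  2  3  4  5  6  7  8  9 10
g(k):  0  1  0  1  0  1  0  1  0  1  0
So g(10) = 0.
The value of a disjunctive sum is the nim-sum of the parts.
Combined value = 10 ⊕ 0 = 10.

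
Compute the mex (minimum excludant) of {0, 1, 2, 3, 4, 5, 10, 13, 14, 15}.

The values 0, 1, 2, 3, 4, 5 are all present; 6 is the first non-negative integer missing from the set.

6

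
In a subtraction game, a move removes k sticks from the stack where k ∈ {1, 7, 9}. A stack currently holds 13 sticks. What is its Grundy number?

1

Compute g(0), g(1), … for moves {1, 7, 9}:
g(0) = mex{} = 0
g(1) = mex{0} = 1
g(2) = mex{1} = 0
g(3) = mex{0} = 1
g(4) = mex{1} = 0
g(5) = mex{0} = 1
g(6) = mex{1} = 0
g(7) = mex{0} = 1
g(8) = mex{1} = 0
g(9) = mex{0} = 1
g(10) = mex{1} = 0
g(11) = mex{0} = 1
g(12) = mex{1} = 0
g(13) = mex{0} = 1
So g(13) = 1.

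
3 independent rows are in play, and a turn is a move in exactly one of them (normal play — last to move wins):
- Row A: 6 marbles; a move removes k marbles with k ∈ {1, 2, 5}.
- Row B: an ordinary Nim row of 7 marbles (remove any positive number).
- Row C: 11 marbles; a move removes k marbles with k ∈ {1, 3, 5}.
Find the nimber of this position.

6

For row A, compute g(0), g(1), … with moves {1, 2, 5}:
g(0) = mex{} = 0
g(1) = mex{0} = 1
g(2) = mex{0,1} = 2
g(3) = mex{1,2} = 0
g(4) = mex{0,2} = 1
g(5) = mex{0,1} = 2
g(6) = mex{1,2} = 0
So g(6) = 0.
Row B is a plain Nim row of size 7, so its Grundy value is 7.
Grundy values for row C (subtraction set {1, 3, 5}):
k:     0  1  2  3  4  5  6  7  8  9 10 11
g(k):  0  1  0  1  0  1  0  1  0  1  0  1
So g(11) = 1.
By the Sprague-Grundy theorem, the Grundy value of a sum of independent games is the XOR of the component values.
Combined value = 0 ⊕ 7 ⊕ 1 = 6.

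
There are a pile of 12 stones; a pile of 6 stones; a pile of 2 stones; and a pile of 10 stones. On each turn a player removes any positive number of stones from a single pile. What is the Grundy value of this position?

2

Nim-sum: 12 ⊕ 6 ⊕ 2 ⊕ 10 = 2.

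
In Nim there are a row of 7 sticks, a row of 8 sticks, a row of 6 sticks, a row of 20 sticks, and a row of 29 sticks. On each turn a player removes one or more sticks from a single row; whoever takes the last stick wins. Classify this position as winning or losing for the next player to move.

Losing position

Compute the nim-sum pairwise:
7 XOR 8 = 15
15 XOR 6 = 9
9 XOR 20 = 29
29 XOR 29 = 0
The nim-sum is 0, so this is a P-position: the player to move is in a losing position under optimal play.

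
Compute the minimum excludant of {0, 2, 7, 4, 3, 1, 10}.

The values 0, 1, 2, 3, 4 are all present; 5 is the first non-negative integer missing from the set.

5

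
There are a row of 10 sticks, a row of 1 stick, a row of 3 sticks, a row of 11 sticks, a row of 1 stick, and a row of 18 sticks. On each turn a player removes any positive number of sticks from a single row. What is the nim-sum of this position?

Nim-sum: 10 ⊕ 1 ⊕ 3 ⊕ 11 ⊕ 1 ⊕ 18 = 16.

16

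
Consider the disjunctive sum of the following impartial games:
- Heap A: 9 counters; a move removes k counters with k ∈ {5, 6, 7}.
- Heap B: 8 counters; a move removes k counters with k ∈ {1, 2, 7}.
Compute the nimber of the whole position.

3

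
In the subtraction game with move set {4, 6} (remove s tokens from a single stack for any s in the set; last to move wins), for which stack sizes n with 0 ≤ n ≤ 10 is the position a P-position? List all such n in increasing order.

0, 1, 2, 3, 10

Build the Grundy sequence with g(k) = mex{g(k−s) : s ∈ {4, 6}, s ≤ k}:
k:     0  1  2  3  4  5  6  7  8  9 10
g(k):  0  0  0  0  1  1  1  1  2  2  0
The P-positions (g = 0) in 0..10 are 0, 1, 2, 3, 10.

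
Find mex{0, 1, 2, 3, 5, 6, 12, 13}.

4

The values 0, 1, 2, 3 are all present; 4 is the first non-negative integer missing from the set.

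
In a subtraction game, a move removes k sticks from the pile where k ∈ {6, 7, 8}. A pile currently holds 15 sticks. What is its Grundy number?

0

Build the Grundy sequence with g(k) = mex{g(k−s) : s ∈ {6, 7, 8}, s ≤ k}:
k:     0  1  2  3  4  5  6  7  8  9 10 11 12 13 14 15
g(k):  0  0  0  0  0  0  1  1  1  1  1  1  2  2  0  0
So g(15) = 0.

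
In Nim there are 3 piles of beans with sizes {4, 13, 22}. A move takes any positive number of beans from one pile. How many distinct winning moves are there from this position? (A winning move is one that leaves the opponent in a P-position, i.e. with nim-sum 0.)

Write each in binary and XOR column by column:
  00100  (4)
  01101  (13)
  10110  (22)
  -----
  11111  (31)
The overall nim-sum is X = 31. A pile of size p has a winning move iff p XOR X < p (reduce it to p XOR X).
  4: 4 XOR 31 = 27 ≥ 4 — no move.
  13: 13 XOR 31 = 18 ≥ 13 — no move.
  22: 22 XOR 31 = 9 < 22 — winning move (to 9).
That gives 1 winning move.

1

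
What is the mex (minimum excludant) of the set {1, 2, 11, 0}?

3

The values 0, 1, 2 are all present; 3 is the first non-negative integer missing from the set.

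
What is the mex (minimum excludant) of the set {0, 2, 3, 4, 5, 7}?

1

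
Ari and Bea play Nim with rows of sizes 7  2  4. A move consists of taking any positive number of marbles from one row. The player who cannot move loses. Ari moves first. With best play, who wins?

Nim-sum: 7 XOR 2 XOR 4 = 1.
The nim-sum is 1 ≠ 0, so this is an N-position: the player to move can win; Ari has a winning move.

Ari wins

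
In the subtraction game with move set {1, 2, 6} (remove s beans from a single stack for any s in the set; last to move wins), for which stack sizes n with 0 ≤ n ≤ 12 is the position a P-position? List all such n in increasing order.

Grundy values for subtraction set {1, 2, 6}:
k:     0  1  2  3  4  5  6  7  8  9 10 11 12
g(k):  0  1  2  0  1  2  3  0  1  2  0  1  2
The P-positions (g = 0) in 0..12 are 0, 3, 7, 10.

0, 3, 7, 10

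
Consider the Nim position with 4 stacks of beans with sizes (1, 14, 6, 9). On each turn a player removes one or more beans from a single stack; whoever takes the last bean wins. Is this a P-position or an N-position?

Bitwise XOR of the heap sizes:
  0001  (1)
  1110  (14)
  0110  (6)
  1001  (9)
  ----
  0000  (0)
The nim-sum is 0, so this is a P-position: the player to move is in a losing position under optimal play.

P-position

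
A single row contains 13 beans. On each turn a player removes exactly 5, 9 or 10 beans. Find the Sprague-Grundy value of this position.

2

Grundy values for subtraction set {5, 9, 10}:
g(0) = mex{} = 0
g(1) = mex{} = 0
g(2) = mex{} = 0
g(3) = mex{} = 0
g(4) = mex{} = 0
g(5) = mex{0} = 1
g(6) = mex{0} = 1
g(7) = mex{0} = 1
g(8) = mex{0} = 1
g(9) = mex{0} = 1
g(10) = mex{0,1} = 2
g(11) = mex{0,1} = 2
g(12) = mex{0,1} = 2
g(13) = mex{0,1} = 2
So g(13) = 2.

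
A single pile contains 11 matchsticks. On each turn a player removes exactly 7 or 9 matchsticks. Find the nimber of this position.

Compute g(0), g(1), … for moves {7, 9}:
k:     0  1  2  3  4  5  6  7  8  9 10 11
g(k):  0  0  0  0  0  0  0  1  1  1  1  1
So g(11) = 1.

1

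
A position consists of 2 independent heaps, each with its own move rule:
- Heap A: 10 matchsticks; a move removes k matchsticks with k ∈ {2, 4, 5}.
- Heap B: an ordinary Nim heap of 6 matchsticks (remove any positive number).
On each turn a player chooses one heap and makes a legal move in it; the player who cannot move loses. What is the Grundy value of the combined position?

Grundy values for heap A (subtraction set {2, 4, 5}):
g(0) = mex{} = 0
g(1) = mex{} = 0
g(2) = mex{0} = 1
g(3) = mex{0} = 1
g(4) = mex{0,1} = 2
g(5) = mex{0,1} = 2
g(6) = mex{0,1,2} = 3
g(7) = mex{1,2} = 0
g(8) = mex{1,2,3} = 0
g(9) = mex{0,2} = 1
g(10) = mex{0,2,3} = 1
So g(10) = 1.
Heap B is a plain Nim heap of size 6, so its Grundy value is 6.
The value of a disjunctive sum is the nim-sum of the parts.
Combined value = 1 ⊕ 6 = 7.

7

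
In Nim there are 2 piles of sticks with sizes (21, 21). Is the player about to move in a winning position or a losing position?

Losing position

Bitwise XOR of the heap sizes:
  10101  (21)
  10101  (21)
  -----
  00000  (0)
The nim-sum is 0, so this is a P-position: the player to move is in a losing position under optimal play.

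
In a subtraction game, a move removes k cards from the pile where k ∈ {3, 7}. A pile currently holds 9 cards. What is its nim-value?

Compute g(0), g(1), … for moves {3, 7}:
k:     0  1  2  3  4  5  6  7  8  9
g(k):  0  0  0  1  1  1  0  2  2  1
So g(9) = 1.

1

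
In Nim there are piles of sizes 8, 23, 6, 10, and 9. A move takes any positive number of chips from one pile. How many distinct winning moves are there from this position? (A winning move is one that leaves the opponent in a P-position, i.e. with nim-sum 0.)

Write each in binary and XOR column by column:
  01000  (8)
  10111  (23)
  00110  (6)
  01010  (10)
  01001  (9)
  -----
  11010  (26)
The overall nim-sum is X = 26. A pile of size p has a winning move iff p XOR X < p (reduce it to p XOR X).
  8: 8 XOR 26 = 18 ≥ 8 — no move.
  23: 23 XOR 26 = 13 < 23 — winning move (to 13).
  6: 6 XOR 26 = 28 ≥ 6 — no move.
  10: 10 XOR 26 = 16 ≥ 10 — no move.
  9: 9 XOR 26 = 19 ≥ 9 — no move.
That gives 1 winning move.

1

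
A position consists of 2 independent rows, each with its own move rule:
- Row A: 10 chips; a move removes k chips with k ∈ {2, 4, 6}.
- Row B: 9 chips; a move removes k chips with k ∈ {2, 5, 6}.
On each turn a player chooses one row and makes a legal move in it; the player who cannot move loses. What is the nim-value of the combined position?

Build the Grundy sequence for row A with g(k) = mex{g(k−s) : s ∈ {2, 4, 6}, s ≤ k}:
k:     0  1  2  3  4  5  6  7  8  9 10
g(k):  0  0  1  1  2  2  3  3  0  0  1
So g(10) = 1.
For row B, compute g(0), g(1), … with moves {2, 5, 6}:
g(0) = mex{} = 0
g(1) = mex{} = 0
g(2) = mex{0} = 1
g(3) = mex{0} = 1
g(4) = mex{1} = 0
g(5) = mex{0,1} = 2
g(6) = mex{0} = 1
g(7) = mex{0,1,2} = 3
g(8) = mex{1} = 0
g(9) = mex{0,1,3} = 2
So g(9) = 2.
By the Sprague-Grundy theorem, the Grundy value of a sum of independent games is the XOR of the component values.
Combined value = 1 ⊕ 2 = 3.

3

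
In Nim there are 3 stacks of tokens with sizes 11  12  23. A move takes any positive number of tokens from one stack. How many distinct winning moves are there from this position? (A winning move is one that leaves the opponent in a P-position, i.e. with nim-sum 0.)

1

Compute the nim-sum pairwise:
11 ⊕ 12 = 7
7 ⊕ 23 = 16
The overall nim-sum is X = 16. A stack of size p has a winning move iff p XOR X < p (reduce it to p XOR X).
  11: 11 XOR 16 = 27 ≥ 11 — no move.
  12: 12 XOR 16 = 28 ≥ 12 — no move.
  23: 23 XOR 16 = 7 < 23 — winning move (to 7).
That gives 1 winning move.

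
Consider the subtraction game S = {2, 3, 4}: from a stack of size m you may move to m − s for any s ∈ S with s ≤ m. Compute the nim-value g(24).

0

Grundy values for subtraction set {2, 3, 4}:
k:     0  1  2  3  4  5  6  7  8  9 10 11 12 13 14 15 16 17 18 19 20 21 22 23 24
g(k):  0  0  1  1  2  2  0  0  1  1  2  2  0  0  1  1  2  2  0  0  1  1  2  2  0
So g(24) = 0.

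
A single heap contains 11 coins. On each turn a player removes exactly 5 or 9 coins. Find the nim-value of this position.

Compute g(0), g(1), … for moves {5, 9}:
k:     0  1  2  3  4  5  6  7  8  9 10 11
g(k):  0  0  0  0  0  1  1  1  1  1  2  2
So g(11) = 2.

2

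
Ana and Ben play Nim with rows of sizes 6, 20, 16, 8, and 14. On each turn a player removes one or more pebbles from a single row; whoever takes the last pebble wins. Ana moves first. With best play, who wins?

Nim-sum: 6 XOR 20 XOR 16 XOR 8 XOR 14 = 4.
The nim-sum is 4 ≠ 0, so this is an N-position: the player to move can win; Ana has a winning move.

Ana wins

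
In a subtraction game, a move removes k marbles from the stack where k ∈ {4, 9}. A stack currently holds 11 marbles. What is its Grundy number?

Build the Grundy sequence with g(k) = mex{g(k−s) : s ∈ {4, 9}, s ≤ k}:
k:     0  1  2  3  4  5  6  7  8  9 10 11
g(k):  0  0  0  0  1  1  1  1  0  2  2  2
So g(11) = 2.

2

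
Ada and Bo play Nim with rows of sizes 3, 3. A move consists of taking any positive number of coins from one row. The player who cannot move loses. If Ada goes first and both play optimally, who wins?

Bitwise XOR of the heap sizes:
  11  (3)
  11  (3)
  --
  00  (0)
The nim-sum is 0, so this is a P-position: the player to move is in a losing position under optimal play; Ada is about to move from it and so loses — Bo wins.

Bo wins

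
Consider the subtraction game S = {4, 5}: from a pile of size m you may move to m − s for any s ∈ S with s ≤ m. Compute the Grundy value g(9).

Grundy values for subtraction set {4, 5}:
k:     0  1  2  3  4  5  6  7  8  9
g(k):  0  0  0  0  1  1  1  1  2  0
So g(9) = 0.

0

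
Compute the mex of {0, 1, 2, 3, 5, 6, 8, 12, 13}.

4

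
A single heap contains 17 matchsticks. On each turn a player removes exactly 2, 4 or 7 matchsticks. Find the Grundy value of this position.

1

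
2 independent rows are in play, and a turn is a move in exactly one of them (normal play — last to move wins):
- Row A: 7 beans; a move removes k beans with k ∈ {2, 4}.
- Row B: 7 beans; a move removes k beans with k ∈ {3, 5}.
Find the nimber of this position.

Build the Grundy sequence for row A with g(k) = mex{g(k−s) : s ∈ {2, 4}, s ≤ k}:
g(0) = mex{} = 0
g(1) = mex{} = 0
g(2) = mex{0} = 1
g(3) = mex{0} = 1
g(4) = mex{0,1} = 2
g(5) = mex{0,1} = 2
g(6) = mex{1,2} = 0
g(7) = mex{1,2} = 0
So g(7) = 0.
Grundy values for row B (subtraction set {3, 5}):
g(0) = mex{} = 0
g(1) = mex{} = 0
g(2) = mex{} = 0
g(3) = mex{0} = 1
g(4) = mex{0} = 1
g(5) = mex{0} = 1
g(6) = mex{0,1} = 2
g(7) = mex{0,1} = 2
So g(7) = 2.
The value of a disjunctive sum is the nim-sum of the parts.
Combined value = 0 XOR 2 = 2.

2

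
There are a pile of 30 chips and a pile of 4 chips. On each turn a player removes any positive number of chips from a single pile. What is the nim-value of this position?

Compute the nim-sum pairwise:
30 ^ 4 = 26

26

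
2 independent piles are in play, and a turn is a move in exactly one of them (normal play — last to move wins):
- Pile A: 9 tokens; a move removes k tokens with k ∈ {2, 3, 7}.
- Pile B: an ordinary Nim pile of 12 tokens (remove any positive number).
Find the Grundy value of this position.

14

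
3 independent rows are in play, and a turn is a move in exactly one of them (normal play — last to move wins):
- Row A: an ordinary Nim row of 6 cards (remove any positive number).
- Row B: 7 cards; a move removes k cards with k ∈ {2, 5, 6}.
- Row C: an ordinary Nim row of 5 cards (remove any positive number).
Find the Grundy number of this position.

0

Row A is a plain Nim row of size 6, so its Grundy value is 6.
Build the Grundy sequence for row B with g(k) = mex{g(k−s) : s ∈ {2, 5, 6}, s ≤ k}:
g(0) = mex{} = 0
g(1) = mex{} = 0
g(2) = mex{0} = 1
g(3) = mex{0} = 1
g(4) = mex{1} = 0
g(5) = mex{0,1} = 2
g(6) = mex{0} = 1
g(7) = mex{0,1,2} = 3
So g(7) = 3.
Row C is a plain Nim row of size 5, so its Grundy value is 5.
By the Sprague-Grundy theorem, the Grundy value of a sum of independent games is the XOR of the component values.
Combined value = 6 ⊕ 3 ⊕ 5 = 0.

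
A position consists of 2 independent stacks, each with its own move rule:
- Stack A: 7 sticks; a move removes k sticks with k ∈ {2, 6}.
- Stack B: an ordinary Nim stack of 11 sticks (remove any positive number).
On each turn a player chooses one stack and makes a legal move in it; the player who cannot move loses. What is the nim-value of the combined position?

10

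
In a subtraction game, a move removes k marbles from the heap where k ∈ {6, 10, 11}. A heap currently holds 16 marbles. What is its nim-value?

2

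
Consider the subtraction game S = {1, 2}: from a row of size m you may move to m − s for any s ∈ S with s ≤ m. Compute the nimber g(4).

Grundy values for subtraction set {1, 2}:
k:     0  1  2  3  4
g(k):  0  1  2  0  1
So g(4) = 1.

1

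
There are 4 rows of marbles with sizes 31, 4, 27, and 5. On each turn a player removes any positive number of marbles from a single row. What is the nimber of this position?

5

Compute the nim-sum pairwise:
31 XOR 4 = 27
27 XOR 27 = 0
0 XOR 5 = 5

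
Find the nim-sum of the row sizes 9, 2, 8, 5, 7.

1

Nim-sum: 9 XOR 2 XOR 8 XOR 5 XOR 7 = 1.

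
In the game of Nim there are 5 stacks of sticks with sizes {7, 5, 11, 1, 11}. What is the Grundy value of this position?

Compute the nim-sum pairwise:
7 XOR 5 = 2
2 XOR 11 = 9
9 XOR 1 = 8
8 XOR 11 = 3

3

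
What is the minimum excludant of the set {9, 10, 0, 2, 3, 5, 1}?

4

The values 0, 1, 2, 3 are all present; 4 is the first non-negative integer missing from the set.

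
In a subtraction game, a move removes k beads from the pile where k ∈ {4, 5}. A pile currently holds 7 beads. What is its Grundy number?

1

Grundy values for subtraction set {4, 5}:
g(0) = mex{} = 0
g(1) = mex{} = 0
g(2) = mex{} = 0
g(3) = mex{} = 0
g(4) = mex{0} = 1
g(5) = mex{0} = 1
g(6) = mex{0} = 1
g(7) = mex{0} = 1
So g(7) = 1.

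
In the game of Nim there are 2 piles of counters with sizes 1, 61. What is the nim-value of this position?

60

Compute the nim-sum pairwise:
1 ⊕ 61 = 60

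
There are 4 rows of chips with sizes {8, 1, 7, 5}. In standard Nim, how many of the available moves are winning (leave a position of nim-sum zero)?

1

Nim-sum: 8 XOR 1 XOR 7 XOR 5 = 11.
The overall nim-sum is X = 11. A row of size p has a winning move iff p XOR X < p (reduce it to p XOR X).
  8: 8 XOR 11 = 3 < 8 — winning move (to 3).
  1: 1 XOR 11 = 10 ≥ 1 — no move.
  7: 7 XOR 11 = 12 ≥ 7 — no move.
  5: 5 XOR 11 = 14 ≥ 5 — no move.
That gives 1 winning move.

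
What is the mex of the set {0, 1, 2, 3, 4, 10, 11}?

5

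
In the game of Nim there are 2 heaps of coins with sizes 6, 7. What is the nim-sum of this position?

1

Write each in binary and XOR column by column:
  110  (6)
  111  (7)
  ---
  001  (1)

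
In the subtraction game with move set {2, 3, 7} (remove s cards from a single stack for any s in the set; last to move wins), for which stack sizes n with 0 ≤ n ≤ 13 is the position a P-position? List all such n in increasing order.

Grundy values for subtraction set {2, 3, 7}:
k:     0  1  2  3  4  5  6  7  8  9 10 11 12 13
g(k):  0  0  1  1  2  0  0  1  1  2  0  0  1  1
The P-positions (g = 0) in 0..13 are 0, 1, 5, 6, 10, 11.

0, 1, 5, 6, 10, 11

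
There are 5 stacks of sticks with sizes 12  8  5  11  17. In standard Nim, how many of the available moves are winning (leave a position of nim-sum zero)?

Compute the nim-sum pairwise:
12 ^ 8 = 4
4 ^ 5 = 1
1 ^ 11 = 10
10 ^ 17 = 27
The overall nim-sum is X = 27. A stack of size p has a winning move iff p XOR X < p (reduce it to p XOR X).
  12: 12 XOR 27 = 23 ≥ 12 — no move.
  8: 8 XOR 27 = 19 ≥ 8 — no move.
  5: 5 XOR 27 = 30 ≥ 5 — no move.
  11: 11 XOR 27 = 16 ≥ 11 — no move.
  17: 17 XOR 27 = 10 < 17 — winning move (to 10).
That gives 1 winning move.

1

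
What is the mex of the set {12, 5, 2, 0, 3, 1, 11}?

4

The values 0, 1, 2, 3 are all present; 4 is the first non-negative integer missing from the set.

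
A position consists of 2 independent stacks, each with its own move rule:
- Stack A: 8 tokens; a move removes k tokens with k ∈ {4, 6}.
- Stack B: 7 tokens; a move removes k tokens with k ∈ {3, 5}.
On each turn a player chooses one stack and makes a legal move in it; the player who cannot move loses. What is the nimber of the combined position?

0

Build the Grundy sequence for stack A with g(k) = mex{g(k−s) : s ∈ {4, 6}, s ≤ k}:
k:     0  1  2  3  4  5  6  7  8
g(k):  0  0  0  0  1  1  1  1  2
So g(8) = 2.
Grundy values for stack B (subtraction set {3, 5}):
g(0) = mex{} = 0
g(1) = mex{} = 0
g(2) = mex{} = 0
g(3) = mex{0} = 1
g(4) = mex{0} = 1
g(5) = mex{0} = 1
g(6) = mex{0,1} = 2
g(7) = mex{0,1} = 2
So g(7) = 2.
By the Sprague-Grundy theorem, the Grundy value of a sum of independent games is the XOR of the component values.
Combined value = 2 XOR 2 = 0.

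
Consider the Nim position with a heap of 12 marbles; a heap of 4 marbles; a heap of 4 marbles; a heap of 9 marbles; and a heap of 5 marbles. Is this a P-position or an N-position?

P-position

Compute the nim-sum pairwise:
12 XOR 4 = 8
8 XOR 4 = 12
12 XOR 9 = 5
5 XOR 5 = 0
The nim-sum is 0, so this is a P-position: the player to move is in a losing position under optimal play.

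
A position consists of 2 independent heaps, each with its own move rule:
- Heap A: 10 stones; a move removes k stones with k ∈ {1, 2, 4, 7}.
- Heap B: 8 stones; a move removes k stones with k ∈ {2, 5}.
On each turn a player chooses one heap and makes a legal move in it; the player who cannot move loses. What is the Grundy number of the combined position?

For heap A, compute g(0), g(1), … with moves {1, 2, 4, 7}:
k:     0  1  2  3  4  5  6  7  8  9 10
g(k):  0  1  2  0  1  2  0  1  2  0  1
So g(10) = 1.
Grundy values for heap B (subtraction set {2, 5}):
g(0) = mex{} = 0
g(1) = mex{} = 0
g(2) = mex{0} = 1
g(3) = mex{0} = 1
g(4) = mex{1} = 0
g(5) = mex{0,1} = 2
g(6) = mex{0} = 1
g(7) = mex{1,2} = 0
g(8) = mex{1} = 0
So g(8) = 0.
The value of a disjunctive sum is the nim-sum of the parts.
Combined value = 1 ⊕ 0 = 1.

1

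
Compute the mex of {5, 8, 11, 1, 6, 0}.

The values 0, 1 are all present; 2 is the first non-negative integer missing from the set.

2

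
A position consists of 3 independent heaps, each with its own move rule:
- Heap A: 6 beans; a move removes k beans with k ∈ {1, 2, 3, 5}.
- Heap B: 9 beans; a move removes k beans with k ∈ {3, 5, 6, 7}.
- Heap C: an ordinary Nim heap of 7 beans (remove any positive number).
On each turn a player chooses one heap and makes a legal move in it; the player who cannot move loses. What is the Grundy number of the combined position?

6

For heap A, compute g(0), g(1), … with moves {1, 2, 3, 5}:
k:     0  1  2  3  4  5  6
g(k):  0  1  2  3  0  1  2
So g(6) = 2.
Grundy values for heap B (subtraction set {3, 5, 6, 7}):
g(0) = mex{} = 0
g(1) = mex{} = 0
g(2) = mex{} = 0
g(3) = mex{0} = 1
g(4) = mex{0} = 1
g(5) = mex{0} = 1
g(6) = mex{0,1} = 2
g(7) = mex{0,1} = 2
g(8) = mex{0,1} = 2
g(9) = mex{0,1,2} = 3
So g(9) = 3.
Heap C is a plain Nim heap of size 7, so its Grundy value is 7.
The value of a disjunctive sum is the nim-sum of the parts.
Combined value = 2 XOR 3 XOR 7 = 6.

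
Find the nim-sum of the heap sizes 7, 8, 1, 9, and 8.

Compute the nim-sum pairwise:
7 ^ 8 = 15
15 ^ 1 = 14
14 ^ 9 = 7
7 ^ 8 = 15

15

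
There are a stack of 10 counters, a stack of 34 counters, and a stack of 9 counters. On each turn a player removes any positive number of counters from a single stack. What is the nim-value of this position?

In binary:
  001010  (10)
  100010  (34)
  001001  (9)
  ------
  100001  (33)

33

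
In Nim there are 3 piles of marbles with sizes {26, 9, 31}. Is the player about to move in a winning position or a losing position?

Winning position

Compute the nim-sum pairwise:
26 ^ 9 = 19
19 ^ 31 = 12
The nim-sum is 12 ≠ 0, so this is an N-position: the player to move can win.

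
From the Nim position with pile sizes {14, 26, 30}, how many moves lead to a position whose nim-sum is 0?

3

In binary:
  01110  (14)
  11010  (26)
  11110  (30)
  -----
  01010  (10)
The overall nim-sum is X = 10. A pile of size p has a winning move iff p XOR X < p (reduce it to p XOR X).
  14: 14 XOR 10 = 4 < 14 — winning move (to 4).
  26: 26 XOR 10 = 16 < 26 — winning move (to 16).
  30: 30 XOR 10 = 20 < 30 — winning move (to 20).
That gives 3 winning moves.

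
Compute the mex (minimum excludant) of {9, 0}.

1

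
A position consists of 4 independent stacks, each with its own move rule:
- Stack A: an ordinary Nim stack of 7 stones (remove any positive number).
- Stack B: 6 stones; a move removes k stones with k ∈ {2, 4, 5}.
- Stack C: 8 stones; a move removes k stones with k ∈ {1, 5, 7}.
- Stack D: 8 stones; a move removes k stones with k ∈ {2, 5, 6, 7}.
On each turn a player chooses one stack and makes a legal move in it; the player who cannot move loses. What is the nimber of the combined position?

6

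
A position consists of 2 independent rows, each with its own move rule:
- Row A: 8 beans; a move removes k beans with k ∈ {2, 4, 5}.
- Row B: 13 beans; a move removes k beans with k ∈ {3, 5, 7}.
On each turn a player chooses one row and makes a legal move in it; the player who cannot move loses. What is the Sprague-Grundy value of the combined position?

1

Build the Grundy sequence for row A with g(k) = mex{g(k−s) : s ∈ {2, 4, 5}, s ≤ k}:
g(0) = mex{} = 0
g(1) = mex{} = 0
g(2) = mex{0} = 1
g(3) = mex{0} = 1
g(4) = mex{0,1} = 2
g(5) = mex{0,1} = 2
g(6) = mex{0,1,2} = 3
g(7) = mex{1,2} = 0
g(8) = mex{1,2,3} = 0
So g(8) = 0.
Build the Grundy sequence for row B with g(k) = mex{g(k−s) : s ∈ {3, 5, 7}, s ≤ k}:
k:     0  1  2  3  4  5  6  7  8  9 10 11 12 13
g(k):  0  0  0  1  1  1  2  2  2  3  0  0  0  1
So g(13) = 1.
The value of a disjunctive sum is the nim-sum of the parts.
Combined value = 0 ⊕ 1 = 1.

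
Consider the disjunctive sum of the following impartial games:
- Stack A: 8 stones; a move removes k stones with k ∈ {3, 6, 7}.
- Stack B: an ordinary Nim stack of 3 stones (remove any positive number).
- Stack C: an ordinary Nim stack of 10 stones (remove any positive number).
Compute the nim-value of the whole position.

Build the Grundy sequence for stack A with g(k) = mex{g(k−s) : s ∈ {3, 6, 7}, s ≤ k}:
k:     0  1  2  3  4  5  6  7  8
g(k):  0  0  0  1  1  1  2  2  2
So g(8) = 2.
Stack B is a plain Nim stack of size 3, so its Grundy value is 3.
Stack C is a plain Nim stack of size 10, so its Grundy value is 10.
By the Sprague-Grundy theorem, the Grundy value of a sum of independent games is the XOR of the component values.
Combined value = 2 XOR 3 XOR 10 = 11.

11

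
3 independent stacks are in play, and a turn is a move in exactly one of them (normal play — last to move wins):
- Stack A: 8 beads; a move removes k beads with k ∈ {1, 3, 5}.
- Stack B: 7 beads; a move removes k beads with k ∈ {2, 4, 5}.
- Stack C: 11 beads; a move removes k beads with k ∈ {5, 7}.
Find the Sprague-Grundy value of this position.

Build the Grundy sequence for stack A with g(k) = mex{g(k−s) : s ∈ {1, 3, 5}, s ≤ k}:
k:     0  1  2  3  4  5  6  7  8
g(k):  0  1  0  1  0  1  0  1  0
So g(8) = 0.
Build the Grundy sequence for stack B with g(k) = mex{g(k−s) : s ∈ {2, 4, 5}, s ≤ k}:
g(0) = mex{} = 0
g(1) = mex{} = 0
g(2) = mex{0} = 1
g(3) = mex{0} = 1
g(4) = mex{0,1} = 2
g(5) = mex{0,1} = 2
g(6) = mex{0,1,2} = 3
g(7) = mex{1,2} = 0
So g(7) = 0.
Grundy values for stack C (subtraction set {5, 7}):
g(0) = mex{} = 0
g(1) = mex{} = 0
g(2) = mex{} = 0
g(3) = mex{} = 0
g(4) = mex{} = 0
g(5) = mex{0} = 1
g(6) = mex{0} = 1
g(7) = mex{0} = 1
g(8) = mex{0} = 1
g(9) = mex{0} = 1
g(10) = mex{0,1} = 2
g(11) = mex{0,1} = 2
So g(11) = 2.
The value of a disjunctive sum is the nim-sum of the parts.
Combined value = 0 ⊕ 0 ⊕ 2 = 2.

2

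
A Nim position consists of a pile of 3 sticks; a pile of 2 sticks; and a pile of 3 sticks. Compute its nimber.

2

Write each in binary and XOR column by column:
  11  (3)
  10  (2)
  11  (3)
  --
  10  (2)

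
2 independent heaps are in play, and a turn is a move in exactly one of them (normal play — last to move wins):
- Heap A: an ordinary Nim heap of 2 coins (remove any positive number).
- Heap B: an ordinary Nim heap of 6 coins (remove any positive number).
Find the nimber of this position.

Heap A is a plain Nim heap of size 2, so its Grundy value is 2.
Heap B is a plain Nim heap of size 6, so its Grundy value is 6.
The value of a disjunctive sum is the nim-sum of the parts.
Combined value = 2 ⊕ 6 = 4.

4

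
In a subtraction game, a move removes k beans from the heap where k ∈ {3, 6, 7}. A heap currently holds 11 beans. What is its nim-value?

Compute g(0), g(1), … for moves {3, 6, 7}:
g(0) = mex{} = 0
g(1) = mex{} = 0
g(2) = mex{} = 0
g(3) = mex{0} = 1
g(4) = mex{0} = 1
g(5) = mex{0} = 1
g(6) = mex{0,1} = 2
g(7) = mex{0,1} = 2
g(8) = mex{0,1} = 2
g(9) = mex{0,1,2} = 3
g(10) = mex{1,2} = 0
g(11) = mex{1,2} = 0
So g(11) = 0.

0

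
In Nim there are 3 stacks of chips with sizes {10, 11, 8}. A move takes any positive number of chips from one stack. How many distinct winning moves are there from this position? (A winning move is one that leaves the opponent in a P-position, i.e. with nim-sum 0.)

Bitwise XOR of the heap sizes:
  1010  (10)
  1011  (11)
  1000  (8)
  ----
  1001  (9)
The overall nim-sum is X = 9. A stack of size p has a winning move iff p XOR X < p (reduce it to p XOR X).
  10: 10 XOR 9 = 3 < 10 — winning move (to 3).
  11: 11 XOR 9 = 2 < 11 — winning move (to 2).
  8: 8 XOR 9 = 1 < 8 — winning move (to 1).
That gives 3 winning moves.

3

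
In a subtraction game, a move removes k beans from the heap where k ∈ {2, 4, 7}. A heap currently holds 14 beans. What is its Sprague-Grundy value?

Compute g(0), g(1), … for moves {2, 4, 7}:
k:     0  1  2  3  4  5  6  7  8  9 10 11 12 13 14
g(k):  0  0  1  1  2  2  0  3  1  0  2  1  0  2  1
So g(14) = 1.

1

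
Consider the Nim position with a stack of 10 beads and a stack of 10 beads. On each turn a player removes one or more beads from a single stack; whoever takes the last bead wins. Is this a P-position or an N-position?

Nim-sum: 10 XOR 10 = 0.
The nim-sum is 0, so this is a P-position: the player to move is in a losing position under optimal play.

P-position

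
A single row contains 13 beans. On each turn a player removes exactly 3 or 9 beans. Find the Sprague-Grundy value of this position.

Compute g(0), g(1), … for moves {3, 9}:
k:     0  1  2  3  4  5  6  7  8  9 10 11 12 13
g(k):  0  0  0  1  1  1  0  0  0  1  1  1  0  0
So g(13) = 0.

0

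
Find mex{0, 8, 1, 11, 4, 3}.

2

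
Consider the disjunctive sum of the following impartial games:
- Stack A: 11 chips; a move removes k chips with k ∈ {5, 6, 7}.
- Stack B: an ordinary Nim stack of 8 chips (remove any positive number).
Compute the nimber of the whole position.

10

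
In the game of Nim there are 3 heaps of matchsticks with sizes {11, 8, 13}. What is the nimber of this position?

Bitwise XOR of the heap sizes:
  1011  (11)
  1000  (8)
  1101  (13)
  ----
  1110  (14)

14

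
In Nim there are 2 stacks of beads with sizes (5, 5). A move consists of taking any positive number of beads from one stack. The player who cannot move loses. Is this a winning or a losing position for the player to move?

Losing position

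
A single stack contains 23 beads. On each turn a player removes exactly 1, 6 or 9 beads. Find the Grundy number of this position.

1

Grundy values for subtraction set {1, 6, 9}:
k:     0  1  2  3  4  5  6  7  8  9 10 11 12 13 14 15 16 17 18 19 20 21 22 23
g(k):  0  1  0  1  0  1  2  0  1  2  3  2  0  1  0  1  2  0  1  0  1  2  0  1
So g(23) = 1.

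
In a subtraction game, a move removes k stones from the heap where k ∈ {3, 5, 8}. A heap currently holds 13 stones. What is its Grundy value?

0

Grundy values for subtraction set {3, 5, 8}:
g(0) = mex{} = 0
g(1) = mex{} = 0
g(2) = mex{} = 0
g(3) = mex{0} = 1
g(4) = mex{0} = 1
g(5) = mex{0} = 1
g(6) = mex{0,1} = 2
g(7) = mex{0,1} = 2
g(8) = mex{0,1} = 2
g(9) = mex{0,1,2} = 3
g(10) = mex{0,1,2} = 3
g(11) = mex{1,2} = 0
g(12) = mex{1,2,3} = 0
g(13) = mex{1,2,3} = 0
So g(13) = 0.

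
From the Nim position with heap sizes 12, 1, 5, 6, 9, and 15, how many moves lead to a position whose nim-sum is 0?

3

In binary:
  1100  (12)
  0001  (1)
  0101  (5)
  0110  (6)
  1001  (9)
  1111  (15)
  ----
  1000  (8)
The overall nim-sum is X = 8. A heap of size p has a winning move iff p XOR X < p (reduce it to p XOR X).
  12: 12 XOR 8 = 4 < 12 — winning move (to 4).
  1: 1 XOR 8 = 9 ≥ 1 — no move.
  5: 5 XOR 8 = 13 ≥ 5 — no move.
  6: 6 XOR 8 = 14 ≥ 6 — no move.
  9: 9 XOR 8 = 1 < 9 — winning move (to 1).
  15: 15 XOR 8 = 7 < 15 — winning move (to 7).
That gives 3 winning moves.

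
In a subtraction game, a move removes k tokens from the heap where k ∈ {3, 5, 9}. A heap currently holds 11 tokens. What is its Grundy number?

1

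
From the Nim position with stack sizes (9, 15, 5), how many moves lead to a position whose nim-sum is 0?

1

Bitwise XOR of the heap sizes:
  1001  (9)
  1111  (15)
  0101  (5)
  ----
  0011  (3)
The overall nim-sum is X = 3. A stack of size p has a winning move iff p XOR X < p (reduce it to p XOR X).
  9: 9 XOR 3 = 10 ≥ 9 — no move.
  15: 15 XOR 3 = 12 < 15 — winning move (to 12).
  5: 5 XOR 3 = 6 ≥ 5 — no move.
That gives 1 winning move.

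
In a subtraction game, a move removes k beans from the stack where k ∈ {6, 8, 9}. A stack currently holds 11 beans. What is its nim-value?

Compute g(0), g(1), … for moves {6, 8, 9}:
g(0) = mex{} = 0
g(1) = mex{} = 0
g(2) = mex{} = 0
g(3) = mex{} = 0
g(4) = mex{} = 0
g(5) = mex{} = 0
g(6) = mex{0} = 1
g(7) = mex{0} = 1
g(8) = mex{0} = 1
g(9) = mex{0} = 1
g(10) = mex{0} = 1
g(11) = mex{0} = 1
So g(11) = 1.

1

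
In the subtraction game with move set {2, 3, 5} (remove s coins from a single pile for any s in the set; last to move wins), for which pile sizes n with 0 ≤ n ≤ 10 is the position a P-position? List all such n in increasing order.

0, 1, 7, 8

Grundy values for subtraction set {2, 3, 5}:
k:     0  1  2  3  4  5  6  7  8  9 10
g(k):  0  0  1  1  2  2  3  0  0  1  1
The P-positions (g = 0) in 0..10 are 0, 1, 7, 8.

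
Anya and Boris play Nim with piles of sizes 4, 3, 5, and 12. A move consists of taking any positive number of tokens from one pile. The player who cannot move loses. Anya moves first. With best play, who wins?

Bitwise XOR of the heap sizes:
  0100  (4)
  0011  (3)
  0101  (5)
  1100  (12)
  ----
  1110  (14)
The nim-sum is 14 ≠ 0, so this is an N-position: the player to move can win; Anya has a winning move.

Anya wins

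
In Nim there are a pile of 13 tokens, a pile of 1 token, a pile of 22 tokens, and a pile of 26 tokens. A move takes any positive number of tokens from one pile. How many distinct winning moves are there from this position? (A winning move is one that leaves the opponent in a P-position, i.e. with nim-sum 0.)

In binary:
  01101  (13)
  00001  (1)
  10110  (22)
  11010  (26)
  -----
  00000  (0)
The nim-sum is already 0, so every move leaves a nonzero nim-sum — there are no winning moves.

0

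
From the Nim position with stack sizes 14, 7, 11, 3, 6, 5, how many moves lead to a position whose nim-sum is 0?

5

In binary:
  1110  (14)
  0111  (7)
  1011  (11)
  0011  (3)
  0110  (6)
  0101  (5)
  ----
  0010  (2)
The overall nim-sum is X = 2. A stack of size p has a winning move iff p XOR X < p (reduce it to p XOR X).
  14: 14 XOR 2 = 12 < 14 — winning move (to 12).
  7: 7 XOR 2 = 5 < 7 — winning move (to 5).
  11: 11 XOR 2 = 9 < 11 — winning move (to 9).
  3: 3 XOR 2 = 1 < 3 — winning move (to 1).
  6: 6 XOR 2 = 4 < 6 — winning move (to 4).
  5: 5 XOR 2 = 7 ≥ 5 — no move.
That gives 5 winning moves.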